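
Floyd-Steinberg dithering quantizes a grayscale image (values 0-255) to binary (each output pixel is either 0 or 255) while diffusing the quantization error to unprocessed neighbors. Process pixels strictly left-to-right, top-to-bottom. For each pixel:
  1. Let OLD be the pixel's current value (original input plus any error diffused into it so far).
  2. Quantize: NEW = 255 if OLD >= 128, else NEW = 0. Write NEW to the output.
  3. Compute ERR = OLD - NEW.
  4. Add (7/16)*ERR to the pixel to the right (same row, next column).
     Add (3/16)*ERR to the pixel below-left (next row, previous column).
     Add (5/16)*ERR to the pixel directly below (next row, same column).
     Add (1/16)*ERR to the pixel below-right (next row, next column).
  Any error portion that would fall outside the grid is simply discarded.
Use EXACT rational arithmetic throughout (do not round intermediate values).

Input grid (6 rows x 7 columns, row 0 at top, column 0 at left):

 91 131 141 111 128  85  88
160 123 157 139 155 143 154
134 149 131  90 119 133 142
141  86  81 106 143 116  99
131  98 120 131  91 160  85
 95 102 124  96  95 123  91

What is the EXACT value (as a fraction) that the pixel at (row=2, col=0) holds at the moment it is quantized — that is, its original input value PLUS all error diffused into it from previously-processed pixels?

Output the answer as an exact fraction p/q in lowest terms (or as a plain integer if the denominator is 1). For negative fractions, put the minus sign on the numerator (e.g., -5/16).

Answer: 4075339/32768

Derivation:
(0,0): OLD=91 → NEW=0, ERR=91
(0,1): OLD=2733/16 → NEW=255, ERR=-1347/16
(0,2): OLD=26667/256 → NEW=0, ERR=26667/256
(0,3): OLD=641325/4096 → NEW=255, ERR=-403155/4096
(0,4): OLD=5566523/65536 → NEW=0, ERR=5566523/65536
(0,5): OLD=128094621/1048576 → NEW=0, ERR=128094621/1048576
(0,6): OLD=2373057355/16777216 → NEW=255, ERR=-1905132725/16777216
(1,0): OLD=44199/256 → NEW=255, ERR=-21081/256
(1,1): OLD=175889/2048 → NEW=0, ERR=175889/2048
(1,2): OLD=13330661/65536 → NEW=255, ERR=-3381019/65536
(1,3): OLD=28339713/262144 → NEW=0, ERR=28339713/262144
(1,4): OLD=4120378467/16777216 → NEW=255, ERR=-157811613/16777216
(1,5): OLD=21619395155/134217728 → NEW=255, ERR=-12606125485/134217728
(1,6): OLD=182660405885/2147483648 → NEW=0, ERR=182660405885/2147483648
(2,0): OLD=4075339/32768 → NEW=0, ERR=4075339/32768
Target (2,0): original=134, with diffused error = 4075339/32768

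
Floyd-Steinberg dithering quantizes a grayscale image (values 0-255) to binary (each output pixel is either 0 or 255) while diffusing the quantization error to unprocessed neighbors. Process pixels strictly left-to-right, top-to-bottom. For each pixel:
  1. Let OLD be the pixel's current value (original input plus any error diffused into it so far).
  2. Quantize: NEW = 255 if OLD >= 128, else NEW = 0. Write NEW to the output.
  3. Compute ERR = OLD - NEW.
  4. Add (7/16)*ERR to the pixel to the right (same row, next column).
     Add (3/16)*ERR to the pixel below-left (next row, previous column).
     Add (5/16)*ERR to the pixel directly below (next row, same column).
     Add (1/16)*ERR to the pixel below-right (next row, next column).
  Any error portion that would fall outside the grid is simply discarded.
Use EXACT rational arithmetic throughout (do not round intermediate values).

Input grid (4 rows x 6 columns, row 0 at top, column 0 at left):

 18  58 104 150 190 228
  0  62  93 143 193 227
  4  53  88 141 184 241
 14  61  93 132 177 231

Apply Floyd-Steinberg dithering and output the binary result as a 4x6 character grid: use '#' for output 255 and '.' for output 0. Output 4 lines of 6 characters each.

Answer: ..#.##
...###
..#.##
...#.#

Derivation:
(0,0): OLD=18 → NEW=0, ERR=18
(0,1): OLD=527/8 → NEW=0, ERR=527/8
(0,2): OLD=17001/128 → NEW=255, ERR=-15639/128
(0,3): OLD=197727/2048 → NEW=0, ERR=197727/2048
(0,4): OLD=7610009/32768 → NEW=255, ERR=-745831/32768
(0,5): OLD=114316847/524288 → NEW=255, ERR=-19376593/524288
(1,0): OLD=2301/128 → NEW=0, ERR=2301/128
(1,1): OLD=70315/1024 → NEW=0, ERR=70315/1024
(1,2): OLD=3508807/32768 → NEW=0, ERR=3508807/32768
(1,3): OLD=27277979/131072 → NEW=255, ERR=-6145381/131072
(1,4): OLD=1379752529/8388608 → NEW=255, ERR=-759342511/8388608
(1,5): OLD=23410966503/134217728 → NEW=255, ERR=-10814554137/134217728
(2,0): OLD=368521/16384 → NEW=0, ERR=368521/16384
(2,1): OLD=55312435/524288 → NEW=0, ERR=55312435/524288
(2,2): OLD=1368345817/8388608 → NEW=255, ERR=-770749223/8388608
(2,3): OLD=5091580113/67108864 → NEW=0, ERR=5091580113/67108864
(2,4): OLD=366935179379/2147483648 → NEW=255, ERR=-180673150861/2147483648
(2,5): OLD=5956428876885/34359738368 → NEW=255, ERR=-2805304406955/34359738368
(3,0): OLD=342341177/8388608 → NEW=0, ERR=342341177/8388608
(3,1): OLD=6442549765/67108864 → NEW=0, ERR=6442549765/67108864
(3,2): OLD=68240300543/536870912 → NEW=0, ERR=68240300543/536870912
(3,3): OLD=6521535444189/34359738368 → NEW=255, ERR=-2240197839651/34359738368
(3,4): OLD=30681258954365/274877906944 → NEW=0, ERR=30681258954365/274877906944
(3,5): OLD=1095379217157171/4398046511104 → NEW=255, ERR=-26122643174349/4398046511104
Row 0: ..#.##
Row 1: ...###
Row 2: ..#.##
Row 3: ...#.#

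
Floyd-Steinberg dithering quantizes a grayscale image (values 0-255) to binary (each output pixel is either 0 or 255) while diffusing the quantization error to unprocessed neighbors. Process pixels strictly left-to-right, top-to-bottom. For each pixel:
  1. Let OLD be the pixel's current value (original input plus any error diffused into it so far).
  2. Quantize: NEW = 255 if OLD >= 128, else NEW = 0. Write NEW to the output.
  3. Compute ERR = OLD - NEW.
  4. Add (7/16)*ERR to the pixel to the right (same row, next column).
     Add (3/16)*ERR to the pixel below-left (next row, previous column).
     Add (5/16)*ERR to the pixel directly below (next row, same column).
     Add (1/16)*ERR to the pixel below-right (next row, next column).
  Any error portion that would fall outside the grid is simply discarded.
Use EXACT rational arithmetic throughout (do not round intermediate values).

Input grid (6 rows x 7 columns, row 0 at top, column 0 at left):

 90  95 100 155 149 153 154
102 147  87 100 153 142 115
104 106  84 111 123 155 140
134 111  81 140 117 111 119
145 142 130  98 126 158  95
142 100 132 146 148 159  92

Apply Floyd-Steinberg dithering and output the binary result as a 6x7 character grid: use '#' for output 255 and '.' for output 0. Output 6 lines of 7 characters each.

(0,0): OLD=90 → NEW=0, ERR=90
(0,1): OLD=1075/8 → NEW=255, ERR=-965/8
(0,2): OLD=6045/128 → NEW=0, ERR=6045/128
(0,3): OLD=359755/2048 → NEW=255, ERR=-162485/2048
(0,4): OLD=3745037/32768 → NEW=0, ERR=3745037/32768
(0,5): OLD=106431323/524288 → NEW=255, ERR=-27262117/524288
(0,6): OLD=1101010813/8388608 → NEW=255, ERR=-1038084227/8388608
(1,0): OLD=13761/128 → NEW=0, ERR=13761/128
(1,1): OLD=174919/1024 → NEW=255, ERR=-86201/1024
(1,2): OLD=1393107/32768 → NEW=0, ERR=1393107/32768
(1,3): OLD=15491095/131072 → NEW=0, ERR=15491095/131072
(1,4): OLD=1893428133/8388608 → NEW=255, ERR=-245666907/8388608
(1,5): OLD=6501378229/67108864 → NEW=0, ERR=6501378229/67108864
(1,6): OLD=123977037307/1073741824 → NEW=0, ERR=123977037307/1073741824
(2,0): OLD=1995773/16384 → NEW=0, ERR=1995773/16384
(2,1): OLD=77425327/524288 → NEW=255, ERR=-56268113/524288
(2,2): OLD=563973069/8388608 → NEW=0, ERR=563973069/8388608
(2,3): OLD=11711382181/67108864 → NEW=255, ERR=-5401378139/67108864
(2,4): OLD=55934748213/536870912 → NEW=0, ERR=55934748213/536870912
(2,5): OLD=4306562204647/17179869184 → NEW=255, ERR=-74304437273/17179869184
(2,6): OLD=49545291722433/274877906944 → NEW=255, ERR=-20548574548287/274877906944
(3,0): OLD=1274592813/8388608 → NEW=255, ERR=-864502227/8388608
(3,1): OLD=3529479081/67108864 → NEW=0, ERR=3529479081/67108864
(3,2): OLD=55415955595/536870912 → NEW=0, ERR=55415955595/536870912
(3,3): OLD=394586481885/2147483648 → NEW=255, ERR=-153021848355/2147483648
(3,4): OLD=30935385203245/274877906944 → NEW=0, ERR=30935385203245/274877906944
(3,5): OLD=332889685806807/2199023255552 → NEW=255, ERR=-227861244358953/2199023255552
(3,6): OLD=1760457618155913/35184372088832 → NEW=0, ERR=1760457618155913/35184372088832
(4,0): OLD=131700912643/1073741824 → NEW=0, ERR=131700912643/1073741824
(4,1): OLD=3865645587623/17179869184 → NEW=255, ERR=-515221054297/17179869184
(4,2): OLD=38225155702057/274877906944 → NEW=255, ERR=-31868710568663/274877906944
(4,3): OLD=115586363017363/2199023255552 → NEW=0, ERR=115586363017363/2199023255552
(4,4): OLD=2819736363325897/17592186044416 → NEW=255, ERR=-1666271078000183/17592186044416
(4,5): OLD=56630500160331593/562949953421312 → NEW=0, ERR=56630500160331593/562949953421312
(4,6): OLD=1334601561219296463/9007199254740992 → NEW=255, ERR=-962234248739656497/9007199254740992
(5,0): OLD=48023072634597/274877906944 → NEW=255, ERR=-22070793636123/274877906944
(5,1): OLD=91100356622199/2199023255552 → NEW=0, ERR=91100356622199/2199023255552
(5,2): OLD=2144050991718385/17592186044416 → NEW=0, ERR=2144050991718385/17592186044416
(5,3): OLD=26844373676042005/140737488355328 → NEW=255, ERR=-9043685854566635/140737488355328
(5,4): OLD=1012720522707211463/9007199254740992 → NEW=0, ERR=1012720522707211463/9007199254740992
(5,5): OLD=15396982518841514071/72057594037927936 → NEW=255, ERR=-2977703960830109609/72057594037927936
(5,6): OLD=53984184768955338553/1152921504606846976 → NEW=0, ERR=53984184768955338553/1152921504606846976
Row 0: .#.#.##
Row 1: .#..#..
Row 2: .#.#.##
Row 3: #..#.#.
Row 4: .##.#.#
Row 5: #..#.#.

Answer: .#.#.##
.#..#..
.#.#.##
#..#.#.
.##.#.#
#..#.#.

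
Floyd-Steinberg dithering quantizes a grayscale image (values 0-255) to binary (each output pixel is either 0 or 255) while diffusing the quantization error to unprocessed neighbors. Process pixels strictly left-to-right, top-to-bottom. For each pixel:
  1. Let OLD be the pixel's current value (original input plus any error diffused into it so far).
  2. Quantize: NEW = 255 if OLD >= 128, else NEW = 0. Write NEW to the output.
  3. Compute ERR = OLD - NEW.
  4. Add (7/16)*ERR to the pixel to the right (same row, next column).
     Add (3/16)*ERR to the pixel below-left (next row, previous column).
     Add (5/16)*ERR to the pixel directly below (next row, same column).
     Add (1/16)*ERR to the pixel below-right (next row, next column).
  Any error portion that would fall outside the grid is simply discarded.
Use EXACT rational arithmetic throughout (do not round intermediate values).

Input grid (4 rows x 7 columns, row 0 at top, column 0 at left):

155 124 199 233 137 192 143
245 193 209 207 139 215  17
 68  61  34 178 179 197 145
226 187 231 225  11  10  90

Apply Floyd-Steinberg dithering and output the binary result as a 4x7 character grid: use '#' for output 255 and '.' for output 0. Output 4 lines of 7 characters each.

Answer: #.##.##
######.
...#.#.
####...

Derivation:
(0,0): OLD=155 → NEW=255, ERR=-100
(0,1): OLD=321/4 → NEW=0, ERR=321/4
(0,2): OLD=14983/64 → NEW=255, ERR=-1337/64
(0,3): OLD=229233/1024 → NEW=255, ERR=-31887/1024
(0,4): OLD=2021399/16384 → NEW=0, ERR=2021399/16384
(0,5): OLD=64481441/262144 → NEW=255, ERR=-2365279/262144
(0,6): OLD=583228519/4194304 → NEW=255, ERR=-486319001/4194304
(1,0): OLD=14643/64 → NEW=255, ERR=-1677/64
(1,1): OLD=100581/512 → NEW=255, ERR=-29979/512
(1,2): OLD=2884105/16384 → NEW=255, ERR=-1293815/16384
(1,3): OLD=12094517/65536 → NEW=255, ERR=-4617163/65536
(1,4): OLD=600180703/4194304 → NEW=255, ERR=-469366817/4194304
(1,5): OLD=5006068431/33554432 → NEW=255, ERR=-3550311729/33554432
(1,6): OLD=-35480892351/536870912 → NEW=0, ERR=-35480892351/536870912
(2,0): OLD=400039/8192 → NEW=0, ERR=400039/8192
(2,1): OLD=12483933/262144 → NEW=0, ERR=12483933/262144
(2,2): OLD=55733463/4194304 → NEW=0, ERR=55733463/4194304
(2,3): OLD=4559351391/33554432 → NEW=255, ERR=-3997028769/33554432
(2,4): OLD=18165548271/268435456 → NEW=0, ERR=18165548271/268435456
(2,5): OLD=1495988222469/8589934592 → NEW=255, ERR=-694445098491/8589934592
(2,6): OLD=11320181373299/137438953472 → NEW=0, ERR=11320181373299/137438953472
(3,0): OLD=1049370743/4194304 → NEW=255, ERR=-20176777/4194304
(3,1): OLD=6889427563/33554432 → NEW=255, ERR=-1666952597/33554432
(3,2): OLD=52092354065/268435456 → NEW=255, ERR=-16358687215/268435456
(3,3): OLD=187509816695/1073741824 → NEW=255, ERR=-86294348425/1073741824
(3,4): OLD=-3520741960585/137438953472 → NEW=0, ERR=-3520741960585/137438953472
(3,5): OLD=-7474632106603/1099511627776 → NEW=0, ERR=-7474632106603/1099511627776
(3,6): OLD=1894892601576331/17592186044416 → NEW=0, ERR=1894892601576331/17592186044416
Row 0: #.##.##
Row 1: ######.
Row 2: ...#.#.
Row 3: ####...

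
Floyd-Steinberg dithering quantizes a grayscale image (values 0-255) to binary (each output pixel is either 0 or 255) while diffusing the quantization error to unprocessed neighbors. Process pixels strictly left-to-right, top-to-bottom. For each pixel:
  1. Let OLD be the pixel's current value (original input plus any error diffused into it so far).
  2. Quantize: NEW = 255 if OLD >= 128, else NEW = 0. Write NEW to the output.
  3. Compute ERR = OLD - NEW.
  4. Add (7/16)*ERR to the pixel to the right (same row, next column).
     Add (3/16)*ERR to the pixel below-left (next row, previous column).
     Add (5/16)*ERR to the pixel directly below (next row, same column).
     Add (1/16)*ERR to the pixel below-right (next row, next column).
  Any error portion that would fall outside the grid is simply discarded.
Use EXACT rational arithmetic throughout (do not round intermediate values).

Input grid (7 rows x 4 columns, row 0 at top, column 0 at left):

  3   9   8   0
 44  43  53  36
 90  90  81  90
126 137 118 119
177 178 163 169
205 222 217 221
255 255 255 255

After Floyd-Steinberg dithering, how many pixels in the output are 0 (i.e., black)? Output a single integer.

Answer: 13

Derivation:
(0,0): OLD=3 → NEW=0, ERR=3
(0,1): OLD=165/16 → NEW=0, ERR=165/16
(0,2): OLD=3203/256 → NEW=0, ERR=3203/256
(0,3): OLD=22421/4096 → NEW=0, ERR=22421/4096
(1,0): OLD=11999/256 → NEW=0, ERR=11999/256
(1,1): OLD=141849/2048 → NEW=0, ERR=141849/2048
(1,2): OLD=5825037/65536 → NEW=0, ERR=5825037/65536
(1,3): OLD=81137643/1048576 → NEW=0, ERR=81137643/1048576
(2,0): OLD=3854627/32768 → NEW=0, ERR=3854627/32768
(2,1): OLD=191579313/1048576 → NEW=255, ERR=-75807567/1048576
(2,2): OLD=201293013/2097152 → NEW=0, ERR=201293013/2097152
(2,3): OLD=5426727585/33554432 → NEW=255, ERR=-3129652575/33554432
(3,0): OLD=2503246835/16777216 → NEW=255, ERR=-1774943245/16777216
(3,1): OLD=25091050733/268435456 → NEW=0, ERR=25091050733/268435456
(3,2): OLD=716752625427/4294967296 → NEW=255, ERR=-378464035053/4294967296
(3,3): OLD=3937639928837/68719476736 → NEW=0, ERR=3937639928837/68719476736
(4,0): OLD=693486903991/4294967296 → NEW=255, ERR=-401729756489/4294967296
(4,1): OLD=4918732523173/34359738368 → NEW=255, ERR=-3843000760667/34359738368
(4,2): OLD=113377490648069/1099511627776 → NEW=0, ERR=113377490648069/1099511627776
(4,3): OLD=3984846277376179/17592186044416 → NEW=255, ERR=-501161163949901/17592186044416
(5,0): OLD=85101749305479/549755813888 → NEW=255, ERR=-55085983235961/549755813888
(5,1): OLD=2756671069133201/17592186044416 → NEW=255, ERR=-1729336372192879/17592186044416
(5,2): OLD=1705431709731141/8796093022208 → NEW=255, ERR=-537572010931899/8796093022208
(5,3): OLD=53988195730627989/281474976710656 → NEW=255, ERR=-17787923330589291/281474976710656
(6,0): OLD=57774352626884883/281474976710656 → NEW=255, ERR=-14001766434332397/281474976710656
(6,1): OLD=832247693697445045/4503599627370496 → NEW=255, ERR=-316170211282031435/4503599627370496
(6,2): OLD=13488780221562079203/72057594037927936 → NEW=255, ERR=-4885906258109544477/72057594037927936
(6,3): OLD=232621308091270758453/1152921504606846976 → NEW=255, ERR=-61373675583475220427/1152921504606846976
Output grid:
  Row 0: ....  (4 black, running=4)
  Row 1: ....  (4 black, running=8)
  Row 2: .#.#  (2 black, running=10)
  Row 3: #.#.  (2 black, running=12)
  Row 4: ##.#  (1 black, running=13)
  Row 5: ####  (0 black, running=13)
  Row 6: ####  (0 black, running=13)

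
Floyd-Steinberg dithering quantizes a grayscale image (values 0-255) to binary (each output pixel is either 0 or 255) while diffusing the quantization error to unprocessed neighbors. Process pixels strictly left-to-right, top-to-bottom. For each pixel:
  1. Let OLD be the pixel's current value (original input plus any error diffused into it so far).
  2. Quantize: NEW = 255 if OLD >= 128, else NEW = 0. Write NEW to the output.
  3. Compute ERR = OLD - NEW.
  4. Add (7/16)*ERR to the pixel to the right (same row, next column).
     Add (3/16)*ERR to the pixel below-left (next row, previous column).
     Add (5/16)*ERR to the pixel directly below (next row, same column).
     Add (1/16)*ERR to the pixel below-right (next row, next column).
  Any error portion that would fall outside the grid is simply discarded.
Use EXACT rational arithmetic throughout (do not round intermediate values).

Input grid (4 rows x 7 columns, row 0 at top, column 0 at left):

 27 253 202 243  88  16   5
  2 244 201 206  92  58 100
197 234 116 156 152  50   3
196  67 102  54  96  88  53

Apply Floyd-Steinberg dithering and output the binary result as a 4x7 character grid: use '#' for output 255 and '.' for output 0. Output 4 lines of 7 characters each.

Answer: .###...
.###..#
##.##..
#....#.

Derivation:
(0,0): OLD=27 → NEW=0, ERR=27
(0,1): OLD=4237/16 → NEW=255, ERR=157/16
(0,2): OLD=52811/256 → NEW=255, ERR=-12469/256
(0,3): OLD=908045/4096 → NEW=255, ERR=-136435/4096
(0,4): OLD=4812123/65536 → NEW=0, ERR=4812123/65536
(0,5): OLD=50462077/1048576 → NEW=0, ERR=50462077/1048576
(0,6): OLD=437120619/16777216 → NEW=0, ERR=437120619/16777216
(1,0): OLD=3143/256 → NEW=0, ERR=3143/256
(1,1): OLD=501745/2048 → NEW=255, ERR=-20495/2048
(1,2): OLD=11519173/65536 → NEW=255, ERR=-5192507/65536
(1,3): OLD=44997153/262144 → NEW=255, ERR=-21849567/262144
(1,4): OLD=1433144707/16777216 → NEW=0, ERR=1433144707/16777216
(1,5): OLD=16090750451/134217728 → NEW=0, ERR=16090750451/134217728
(1,6): OLD=351327588573/2147483648 → NEW=255, ERR=-196280741667/2147483648
(2,0): OLD=6519531/32768 → NEW=255, ERR=-1836309/32768
(2,1): OLD=201606345/1048576 → NEW=255, ERR=-65780535/1048576
(2,2): OLD=797604507/16777216 → NEW=0, ERR=797604507/16777216
(2,3): OLD=21718726787/134217728 → NEW=255, ERR=-12506793853/134217728
(2,4): OLD=166640509427/1073741824 → NEW=255, ERR=-107163655693/1073741824
(2,5): OLD=1099556072273/34359738368 → NEW=0, ERR=1099556072273/34359738368
(2,6): OLD=-2237067270329/549755813888 → NEW=0, ERR=-2237067270329/549755813888
(3,0): OLD=2797183291/16777216 → NEW=255, ERR=-1481006789/16777216
(3,1): OLD=1904154271/134217728 → NEW=0, ERR=1904154271/134217728
(3,2): OLD=109168151117/1073741824 → NEW=0, ERR=109168151117/1073741824
(3,3): OLD=230293490251/4294967296 → NEW=0, ERR=230293490251/4294967296
(3,4): OLD=48623737666875/549755813888 → NEW=0, ERR=48623737666875/549755813888
(3,5): OLD=570403920939233/4398046511104 → NEW=255, ERR=-551097939392287/4398046511104
(3,6): OLD=-76881647892033/70368744177664 → NEW=0, ERR=-76881647892033/70368744177664
Row 0: .###...
Row 1: .###..#
Row 2: ##.##..
Row 3: #....#.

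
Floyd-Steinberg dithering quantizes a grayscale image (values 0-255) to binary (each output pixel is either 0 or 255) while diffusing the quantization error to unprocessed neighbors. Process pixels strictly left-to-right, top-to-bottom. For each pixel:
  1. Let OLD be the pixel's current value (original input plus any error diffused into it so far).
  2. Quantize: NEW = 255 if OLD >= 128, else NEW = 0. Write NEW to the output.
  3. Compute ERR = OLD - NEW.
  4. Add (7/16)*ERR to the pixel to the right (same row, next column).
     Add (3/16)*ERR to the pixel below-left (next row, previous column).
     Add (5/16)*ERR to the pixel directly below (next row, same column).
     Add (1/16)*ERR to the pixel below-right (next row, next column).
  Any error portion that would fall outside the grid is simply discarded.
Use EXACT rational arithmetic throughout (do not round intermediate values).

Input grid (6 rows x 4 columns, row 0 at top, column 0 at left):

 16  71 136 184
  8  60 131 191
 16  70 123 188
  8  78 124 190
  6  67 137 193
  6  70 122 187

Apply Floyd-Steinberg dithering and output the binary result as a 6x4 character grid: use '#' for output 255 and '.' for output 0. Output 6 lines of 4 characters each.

(0,0): OLD=16 → NEW=0, ERR=16
(0,1): OLD=78 → NEW=0, ERR=78
(0,2): OLD=1361/8 → NEW=255, ERR=-679/8
(0,3): OLD=18799/128 → NEW=255, ERR=-13841/128
(1,0): OLD=221/8 → NEW=0, ERR=221/8
(1,1): OLD=5219/64 → NEW=0, ERR=5219/64
(1,2): OLD=255495/2048 → NEW=0, ERR=255495/2048
(1,3): OLD=6766049/32768 → NEW=255, ERR=-1589791/32768
(2,0): OLD=40881/1024 → NEW=0, ERR=40881/1024
(2,1): OLD=4524195/32768 → NEW=255, ERR=-3831645/32768
(2,2): OLD=7001033/65536 → NEW=0, ERR=7001033/65536
(2,3): OLD=238417449/1048576 → NEW=255, ERR=-28969431/1048576
(3,0): OLD=-759671/524288 → NEW=0, ERR=-759671/524288
(3,1): OLD=531417991/8388608 → NEW=0, ERR=531417991/8388608
(3,2): OLD=23167417865/134217728 → NEW=255, ERR=-11058102775/134217728
(3,3): OLD=326412853439/2147483648 → NEW=255, ERR=-221195476801/2147483648
(4,0): OLD=2338786661/134217728 → NEW=0, ERR=2338786661/134217728
(4,1): OLD=84698783111/1073741824 → NEW=0, ERR=84698783111/1073741824
(4,2): OLD=4480875473263/34359738368 → NEW=255, ERR=-4280857810577/34359738368
(4,3): OLD=55610354951865/549755813888 → NEW=0, ERR=55610354951865/549755813888
(5,0): OLD=450727030877/17179869184 → NEW=0, ERR=450727030877/17179869184
(5,1): OLD=46101046655683/549755813888 → NEW=0, ERR=46101046655683/549755813888
(5,2): OLD=78972430766339/549755813888 → NEW=255, ERR=-61215301775101/549755813888
(5,3): OLD=712960166258641/4398046511104 → NEW=255, ERR=-408541694072879/4398046511104
Row 0: ..##
Row 1: ...#
Row 2: .#.#
Row 3: ..##
Row 4: ..#.
Row 5: ..##

Answer: ..##
...#
.#.#
..##
..#.
..##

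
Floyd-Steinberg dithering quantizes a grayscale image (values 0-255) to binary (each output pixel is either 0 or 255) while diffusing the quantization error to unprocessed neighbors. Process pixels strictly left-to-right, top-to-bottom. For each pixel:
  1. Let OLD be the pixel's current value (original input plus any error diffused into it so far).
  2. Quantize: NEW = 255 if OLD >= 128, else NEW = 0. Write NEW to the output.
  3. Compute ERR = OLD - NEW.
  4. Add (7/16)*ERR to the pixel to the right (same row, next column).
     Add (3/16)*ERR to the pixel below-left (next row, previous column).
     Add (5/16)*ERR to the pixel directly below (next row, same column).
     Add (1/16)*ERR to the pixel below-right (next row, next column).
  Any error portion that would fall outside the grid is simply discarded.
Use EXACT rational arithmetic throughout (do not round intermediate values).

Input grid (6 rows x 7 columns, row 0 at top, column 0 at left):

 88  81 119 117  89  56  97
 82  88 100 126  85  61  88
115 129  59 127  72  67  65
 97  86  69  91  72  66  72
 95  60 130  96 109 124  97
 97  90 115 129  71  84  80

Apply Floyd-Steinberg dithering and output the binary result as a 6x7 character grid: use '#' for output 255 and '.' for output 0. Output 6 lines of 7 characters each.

(0,0): OLD=88 → NEW=0, ERR=88
(0,1): OLD=239/2 → NEW=0, ERR=239/2
(0,2): OLD=5481/32 → NEW=255, ERR=-2679/32
(0,3): OLD=41151/512 → NEW=0, ERR=41151/512
(0,4): OLD=1017145/8192 → NEW=0, ERR=1017145/8192
(0,5): OLD=14460047/131072 → NEW=0, ERR=14460047/131072
(0,6): OLD=304644073/2097152 → NEW=255, ERR=-230129687/2097152
(1,0): OLD=4221/32 → NEW=255, ERR=-3939/32
(1,1): OLD=15691/256 → NEW=0, ERR=15691/256
(1,2): OLD=1009191/8192 → NEW=0, ERR=1009191/8192
(1,3): OLD=7309275/32768 → NEW=255, ERR=-1046565/32768
(1,4): OLD=284240497/2097152 → NEW=255, ERR=-250533263/2097152
(1,5): OLD=509945665/16777216 → NEW=0, ERR=509945665/16777216
(1,6): OLD=19837638319/268435456 → NEW=0, ERR=19837638319/268435456
(2,0): OLD=360553/4096 → NEW=0, ERR=360553/4096
(2,1): OLD=26485779/131072 → NEW=255, ERR=-6937581/131072
(2,2): OLD=151379193/2097152 → NEW=0, ERR=151379193/2097152
(2,3): OLD=2246459761/16777216 → NEW=255, ERR=-2031730319/16777216
(2,4): OLD=-1961047103/134217728 → NEW=0, ERR=-1961047103/134217728
(2,5): OLD=328548459883/4294967296 → NEW=0, ERR=328548459883/4294967296
(2,6): OLD=8484162362781/68719476736 → NEW=0, ERR=8484162362781/68719476736
(3,0): OLD=240299481/2097152 → NEW=0, ERR=240299481/2097152
(3,1): OLD=2325755877/16777216 → NEW=255, ERR=-1952434203/16777216
(3,2): OLD=1963486719/134217728 → NEW=0, ERR=1963486719/134217728
(3,3): OLD=32925333321/536870912 → NEW=0, ERR=32925333321/536870912
(3,4): OLD=6943375872473/68719476736 → NEW=0, ERR=6943375872473/68719476736
(3,5): OLD=85951853151387/549755813888 → NEW=255, ERR=-54235879390053/549755813888
(3,6): OLD=635088239244869/8796093022208 → NEW=0, ERR=635088239244869/8796093022208
(4,0): OLD=29256044951/268435456 → NEW=0, ERR=29256044951/268435456
(4,1): OLD=348834870059/4294967296 → NEW=0, ERR=348834870059/4294967296
(4,2): OLD=11979918784869/68719476736 → NEW=255, ERR=-5543547782811/68719476736
(4,3): OLD=54827963964903/549755813888 → NEW=0, ERR=54827963964903/549755813888
(4,4): OLD=745656412612229/4398046511104 → NEW=255, ERR=-375845447719291/4398046511104
(4,5): OLD=10644758766197509/140737488355328 → NEW=0, ERR=10644758766197509/140737488355328
(4,6): OLD=329860567306587571/2251799813685248 → NEW=255, ERR=-244348385183150669/2251799813685248
(5,0): OLD=10052777449649/68719476736 → NEW=255, ERR=-7470689118031/68719476736
(5,1): OLD=32713458218683/549755813888 → NEW=0, ERR=32713458218683/549755813888
(5,2): OLD=613968874517261/4398046511104 → NEW=255, ERR=-507532985814259/4398046511104
(5,3): OLD=3117816127778593/35184372088832 → NEW=0, ERR=3117816127778593/35184372088832
(5,4): OLD=233011601787974347/2251799813685248 → NEW=0, ERR=233011601787974347/2251799813685248
(5,5): OLD=2291801419311432731/18014398509481984 → NEW=0, ERR=2291801419311432731/18014398509481984
(5,6): OLD=30689633742064223029/288230376151711744 → NEW=0, ERR=30689633742064223029/288230376151711744
Row 0: ..#...#
Row 1: #..##..
Row 2: .#.#...
Row 3: .#...#.
Row 4: ..#.#.#
Row 5: #.#....

Answer: ..#...#
#..##..
.#.#...
.#...#.
..#.#.#
#.#....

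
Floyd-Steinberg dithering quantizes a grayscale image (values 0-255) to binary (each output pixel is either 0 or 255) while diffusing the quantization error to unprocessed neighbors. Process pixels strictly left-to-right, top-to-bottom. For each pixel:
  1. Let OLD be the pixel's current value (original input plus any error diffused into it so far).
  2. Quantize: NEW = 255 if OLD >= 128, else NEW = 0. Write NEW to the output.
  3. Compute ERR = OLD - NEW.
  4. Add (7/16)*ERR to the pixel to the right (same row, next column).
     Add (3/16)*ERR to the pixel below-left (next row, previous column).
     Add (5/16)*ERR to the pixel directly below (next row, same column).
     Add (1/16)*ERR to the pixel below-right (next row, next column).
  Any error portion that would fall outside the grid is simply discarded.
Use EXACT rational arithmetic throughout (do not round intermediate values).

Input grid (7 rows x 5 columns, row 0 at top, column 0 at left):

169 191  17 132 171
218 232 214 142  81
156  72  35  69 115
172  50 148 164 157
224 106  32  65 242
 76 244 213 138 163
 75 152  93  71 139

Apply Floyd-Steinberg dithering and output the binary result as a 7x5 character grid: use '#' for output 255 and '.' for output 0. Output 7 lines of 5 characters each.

Answer: ##..#
####.
....#
#.#.#
#...#
.####
.#..#

Derivation:
(0,0): OLD=169 → NEW=255, ERR=-86
(0,1): OLD=1227/8 → NEW=255, ERR=-813/8
(0,2): OLD=-3515/128 → NEW=0, ERR=-3515/128
(0,3): OLD=245731/2048 → NEW=0, ERR=245731/2048
(0,4): OLD=7323445/32768 → NEW=255, ERR=-1032395/32768
(1,0): OLD=22025/128 → NEW=255, ERR=-10615/128
(1,1): OLD=157119/1024 → NEW=255, ERR=-104001/1024
(1,2): OLD=5804203/32768 → NEW=255, ERR=-2551637/32768
(1,3): OLD=18062223/131072 → NEW=255, ERR=-15361137/131072
(1,4): OLD=57420237/2097152 → NEW=0, ERR=57420237/2097152
(2,0): OLD=1819301/16384 → NEW=0, ERR=1819301/16384
(2,1): OLD=36206439/524288 → NEW=0, ERR=36206439/524288
(2,2): OLD=105333237/8388608 → NEW=0, ERR=105333237/8388608
(2,3): OLD=5118615823/134217728 → NEW=0, ERR=5118615823/134217728
(2,4): OLD=285435601833/2147483648 → NEW=255, ERR=-262172728407/2147483648
(3,0): OLD=1842548053/8388608 → NEW=255, ERR=-296546987/8388608
(3,1): OLD=4389527217/67108864 → NEW=0, ERR=4389527217/67108864
(3,2): OLD=412332315755/2147483648 → NEW=255, ERR=-135276014485/2147483648
(3,3): OLD=542250172531/4294967296 → NEW=0, ERR=542250172531/4294967296
(3,4): OLD=12126777477535/68719476736 → NEW=255, ERR=-5396689090145/68719476736
(4,0): OLD=241824870747/1073741824 → NEW=255, ERR=-31979294373/1073741824
(4,1): OLD=3415002428379/34359738368 → NEW=0, ERR=3415002428379/34359738368
(4,2): OLD=45936563960117/549755813888 → NEW=0, ERR=45936563960117/549755813888
(4,3): OLD=1076190906712539/8796093022208 → NEW=0, ERR=1076190906712539/8796093022208
(4,4): OLD=39248455864627837/140737488355328 → NEW=255, ERR=3360396334019197/140737488355328
(5,0): OLD=46909762040945/549755813888 → NEW=0, ERR=46909762040945/549755813888
(5,1): OLD=1434625759568531/4398046511104 → NEW=255, ERR=313123899237011/4398046511104
(5,2): OLD=42138558067615019/140737488355328 → NEW=255, ERR=6250498537006379/140737488355328
(5,3): OLD=115609521490114885/562949953421312 → NEW=255, ERR=-27942716632319675/562949953421312
(5,4): OLD=1408658606806530407/9007199254740992 → NEW=255, ERR=-888177203152422553/9007199254740992
(6,0): OLD=8093417992673633/70368744177664 → NEW=0, ERR=8093417992673633/70368744177664
(6,1): OLD=536441642149011375/2251799813685248 → NEW=255, ERR=-37767310340726865/2251799813685248
(6,2): OLD=3411353670160584821/36028797018963968 → NEW=0, ERR=3411353670160584821/36028797018963968
(6,3): OLD=46808520969969427783/576460752303423488 → NEW=0, ERR=46808520969969427783/576460752303423488
(6,4): OLD=1296878313072329267633/9223372036854775808 → NEW=255, ERR=-1055081556325638563407/9223372036854775808
Row 0: ##..#
Row 1: ####.
Row 2: ....#
Row 3: #.#.#
Row 4: #...#
Row 5: .####
Row 6: .#..#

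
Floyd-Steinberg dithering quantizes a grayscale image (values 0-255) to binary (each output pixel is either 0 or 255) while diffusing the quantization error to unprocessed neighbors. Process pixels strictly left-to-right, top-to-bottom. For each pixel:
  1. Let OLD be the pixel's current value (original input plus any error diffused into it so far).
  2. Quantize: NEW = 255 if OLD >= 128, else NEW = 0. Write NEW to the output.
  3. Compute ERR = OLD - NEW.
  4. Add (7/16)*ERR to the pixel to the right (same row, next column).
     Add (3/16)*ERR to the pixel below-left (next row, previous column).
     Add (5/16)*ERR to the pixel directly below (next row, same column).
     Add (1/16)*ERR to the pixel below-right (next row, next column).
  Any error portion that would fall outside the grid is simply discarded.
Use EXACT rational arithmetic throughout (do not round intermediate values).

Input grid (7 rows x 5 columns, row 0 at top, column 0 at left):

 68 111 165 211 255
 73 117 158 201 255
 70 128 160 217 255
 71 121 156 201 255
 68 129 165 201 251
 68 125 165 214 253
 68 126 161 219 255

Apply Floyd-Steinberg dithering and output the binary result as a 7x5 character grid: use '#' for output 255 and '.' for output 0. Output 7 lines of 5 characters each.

Answer: .#.##
.####
..#.#
.#.##
.####
..###
.#.##

Derivation:
(0,0): OLD=68 → NEW=0, ERR=68
(0,1): OLD=563/4 → NEW=255, ERR=-457/4
(0,2): OLD=7361/64 → NEW=0, ERR=7361/64
(0,3): OLD=267591/1024 → NEW=255, ERR=6471/1024
(0,4): OLD=4223217/16384 → NEW=255, ERR=45297/16384
(1,0): OLD=4661/64 → NEW=0, ERR=4661/64
(1,1): OLD=71155/512 → NEW=255, ERR=-59405/512
(1,2): OLD=2248303/16384 → NEW=255, ERR=-1929617/16384
(1,3): OLD=10430403/65536 → NEW=255, ERR=-6281277/65536
(1,4): OLD=224738025/1048576 → NEW=255, ERR=-42648855/1048576
(2,0): OLD=581665/8192 → NEW=0, ERR=581665/8192
(2,1): OLD=27597307/262144 → NEW=0, ERR=27597307/262144
(2,2): OLD=604109745/4194304 → NEW=255, ERR=-465437775/4194304
(2,3): OLD=8288782211/67108864 → NEW=0, ERR=8288782211/67108864
(2,4): OLD=311745979349/1073741824 → NEW=255, ERR=37941814229/1073741824
(3,0): OLD=473653905/4194304 → NEW=0, ERR=473653905/4194304
(3,1): OLD=6272516797/33554432 → NEW=255, ERR=-2283863363/33554432
(3,2): OLD=130225872687/1073741824 → NEW=0, ERR=130225872687/1073741824
(3,3): OLD=627813845495/2147483648 → NEW=255, ERR=80205515255/2147483648
(3,4): OLD=9967831063667/34359738368 → NEW=255, ERR=1206097779827/34359738368
(4,0): OLD=48601788127/536870912 → NEW=0, ERR=48601788127/536870912
(4,1): OLD=3043143038175/17179869184 → NEW=255, ERR=-1337723603745/17179869184
(4,2): OLD=47164453558769/274877906944 → NEW=255, ERR=-22929412711951/274877906944
(4,3): OLD=837117159635167/4398046511104 → NEW=255, ERR=-284384700696353/4398046511104
(4,4): OLD=16608025358050713/70368744177664 → NEW=255, ERR=-1336004407253607/70368744177664
(5,0): OLD=22454812961277/274877906944 → NEW=0, ERR=22454812961277/274877906944
(5,1): OLD=278008746851255/2199023255552 → NEW=0, ERR=278008746851255/2199023255552
(5,2): OLD=12473000883628271/70368744177664 → NEW=255, ERR=-5471028881676049/70368744177664
(5,3): OLD=42504164740215169/281474976710656 → NEW=255, ERR=-29271954321002111/281474976710656
(5,4): OLD=889586316488081979/4503599627370496 → NEW=255, ERR=-258831588491394501/4503599627370496
(6,0): OLD=4124756061045421/35184372088832 → NEW=0, ERR=4124756061045421/35184372088832
(6,1): OLD=233426718086066083/1125899906842624 → NEW=255, ERR=-53677758158803037/1125899906842624
(6,2): OLD=1877968568916711473/18014398509481984 → NEW=0, ERR=1877968568916711473/18014398509481984
(6,3): OLD=62394644521315374171/288230376151711744 → NEW=255, ERR=-11104101397371120549/288230376151711744
(6,4): OLD=985450635375433669693/4611686018427387904 → NEW=255, ERR=-190529299323550245827/4611686018427387904
Row 0: .#.##
Row 1: .####
Row 2: ..#.#
Row 3: .#.##
Row 4: .####
Row 5: ..###
Row 6: .#.##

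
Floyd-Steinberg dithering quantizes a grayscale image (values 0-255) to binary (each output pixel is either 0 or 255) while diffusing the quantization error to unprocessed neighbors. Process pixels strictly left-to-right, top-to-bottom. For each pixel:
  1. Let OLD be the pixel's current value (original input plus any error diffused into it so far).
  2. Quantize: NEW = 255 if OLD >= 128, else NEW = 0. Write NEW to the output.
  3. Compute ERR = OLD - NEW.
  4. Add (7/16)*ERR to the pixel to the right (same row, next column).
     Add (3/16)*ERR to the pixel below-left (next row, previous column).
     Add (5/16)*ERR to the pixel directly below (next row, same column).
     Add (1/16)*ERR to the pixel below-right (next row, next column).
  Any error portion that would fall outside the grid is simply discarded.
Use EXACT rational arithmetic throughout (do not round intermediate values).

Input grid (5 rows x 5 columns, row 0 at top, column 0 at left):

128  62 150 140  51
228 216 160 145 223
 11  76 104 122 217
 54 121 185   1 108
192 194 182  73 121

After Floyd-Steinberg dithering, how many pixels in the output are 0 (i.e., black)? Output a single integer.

(0,0): OLD=128 → NEW=255, ERR=-127
(0,1): OLD=103/16 → NEW=0, ERR=103/16
(0,2): OLD=39121/256 → NEW=255, ERR=-26159/256
(0,3): OLD=390327/4096 → NEW=0, ERR=390327/4096
(0,4): OLD=6074625/65536 → NEW=0, ERR=6074625/65536
(1,0): OLD=48517/256 → NEW=255, ERR=-16763/256
(1,1): OLD=332323/2048 → NEW=255, ERR=-189917/2048
(1,2): OLD=6931551/65536 → NEW=0, ERR=6931551/65536
(1,3): OLD=60829427/262144 → NEW=255, ERR=-6017293/262144
(1,4): OLD=1039682169/4194304 → NEW=255, ERR=-29865351/4194304
(2,0): OLD=-879823/32768 → NEW=0, ERR=-879823/32768
(2,1): OLD=53490859/1048576 → NEW=0, ERR=53490859/1048576
(2,2): OLD=2504345537/16777216 → NEW=255, ERR=-1773844543/16777216
(2,3): OLD=19822772915/268435456 → NEW=0, ERR=19822772915/268435456
(2,4): OLD=1055048693285/4294967296 → NEW=255, ERR=-40167967195/4294967296
(3,0): OLD=925670561/16777216 → NEW=0, ERR=925670561/16777216
(3,1): OLD=18733824909/134217728 → NEW=255, ERR=-15491695731/134217728
(3,2): OLD=508939624735/4294967296 → NEW=0, ERR=508939624735/4294967296
(3,3): OLD=580313822311/8589934592 → NEW=0, ERR=580313822311/8589934592
(3,4): OLD=19138252792483/137438953472 → NEW=255, ERR=-15908680342877/137438953472
(4,0): OLD=402868595663/2147483648 → NEW=255, ERR=-144739734577/2147483648
(4,1): OLD=10590341423567/68719476736 → NEW=255, ERR=-6933125144113/68719476736
(4,2): OLD=198290193746433/1099511627776 → NEW=255, ERR=-82085271336447/1099511627776
(4,3): OLD=829513743869391/17592186044416 → NEW=0, ERR=829513743869391/17592186044416
(4,4): OLD=30871995677726761/281474976710656 → NEW=0, ERR=30871995677726761/281474976710656
Output grid:
  Row 0: #.#..  (3 black, running=3)
  Row 1: ##.##  (1 black, running=4)
  Row 2: ..#.#  (3 black, running=7)
  Row 3: .#..#  (3 black, running=10)
  Row 4: ###..  (2 black, running=12)

Answer: 12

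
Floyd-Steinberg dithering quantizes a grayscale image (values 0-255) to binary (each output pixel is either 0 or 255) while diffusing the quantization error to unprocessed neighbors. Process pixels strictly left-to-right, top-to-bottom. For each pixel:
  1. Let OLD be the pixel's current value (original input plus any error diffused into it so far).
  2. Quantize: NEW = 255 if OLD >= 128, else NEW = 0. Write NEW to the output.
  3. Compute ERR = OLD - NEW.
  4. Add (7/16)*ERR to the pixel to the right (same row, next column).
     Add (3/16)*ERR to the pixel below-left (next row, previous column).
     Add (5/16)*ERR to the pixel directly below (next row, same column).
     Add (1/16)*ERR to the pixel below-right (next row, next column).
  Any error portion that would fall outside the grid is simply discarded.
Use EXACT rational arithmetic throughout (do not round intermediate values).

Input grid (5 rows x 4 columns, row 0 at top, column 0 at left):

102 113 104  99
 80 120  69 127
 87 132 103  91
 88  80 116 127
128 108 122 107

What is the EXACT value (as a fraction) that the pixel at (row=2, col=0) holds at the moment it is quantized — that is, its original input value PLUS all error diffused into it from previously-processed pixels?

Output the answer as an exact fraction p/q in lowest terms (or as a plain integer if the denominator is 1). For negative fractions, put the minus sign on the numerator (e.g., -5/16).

Answer: 1577299/16384

Derivation:
(0,0): OLD=102 → NEW=0, ERR=102
(0,1): OLD=1261/8 → NEW=255, ERR=-779/8
(0,2): OLD=7859/128 → NEW=0, ERR=7859/128
(0,3): OLD=257765/2048 → NEW=0, ERR=257765/2048
(1,0): OLD=11983/128 → NEW=0, ERR=11983/128
(1,1): OLD=151977/1024 → NEW=255, ERR=-109143/1024
(1,2): OLD=1935581/32768 → NEW=0, ERR=1935581/32768
(1,3): OLD=102766747/524288 → NEW=255, ERR=-30926693/524288
(2,0): OLD=1577299/16384 → NEW=0, ERR=1577299/16384
Target (2,0): original=87, with diffused error = 1577299/16384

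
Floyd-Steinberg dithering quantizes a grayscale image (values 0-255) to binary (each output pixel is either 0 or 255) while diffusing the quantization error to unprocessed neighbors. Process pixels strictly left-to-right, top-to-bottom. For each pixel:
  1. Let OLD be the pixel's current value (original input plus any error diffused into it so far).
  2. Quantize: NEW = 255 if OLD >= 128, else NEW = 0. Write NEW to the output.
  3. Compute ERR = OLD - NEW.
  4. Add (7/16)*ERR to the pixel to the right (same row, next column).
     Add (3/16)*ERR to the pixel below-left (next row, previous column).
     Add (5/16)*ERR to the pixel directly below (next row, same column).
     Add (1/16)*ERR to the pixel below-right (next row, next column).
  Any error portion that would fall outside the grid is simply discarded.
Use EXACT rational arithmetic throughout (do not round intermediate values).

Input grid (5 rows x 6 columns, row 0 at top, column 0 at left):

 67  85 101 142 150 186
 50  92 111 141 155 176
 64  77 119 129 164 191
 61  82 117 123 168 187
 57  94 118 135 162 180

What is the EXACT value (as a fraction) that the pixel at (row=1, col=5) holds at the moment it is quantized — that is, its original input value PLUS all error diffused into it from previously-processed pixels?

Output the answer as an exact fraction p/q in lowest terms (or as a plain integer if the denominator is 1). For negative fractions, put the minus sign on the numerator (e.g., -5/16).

(0,0): OLD=67 → NEW=0, ERR=67
(0,1): OLD=1829/16 → NEW=0, ERR=1829/16
(0,2): OLD=38659/256 → NEW=255, ERR=-26621/256
(0,3): OLD=395285/4096 → NEW=0, ERR=395285/4096
(0,4): OLD=12597395/65536 → NEW=255, ERR=-4114285/65536
(0,5): OLD=166235141/1048576 → NEW=255, ERR=-101151739/1048576
(1,0): OLD=23647/256 → NEW=0, ERR=23647/256
(1,1): OLD=312985/2048 → NEW=255, ERR=-209255/2048
(1,2): OLD=3869325/65536 → NEW=0, ERR=3869325/65536
(1,3): OLD=46849865/262144 → NEW=255, ERR=-19996855/262144
(1,4): OLD=1509151483/16777216 → NEW=0, ERR=1509151483/16777216
(1,5): OLD=48663304557/268435456 → NEW=255, ERR=-19787736723/268435456
Target (1,5): original=176, with diffused error = 48663304557/268435456

Answer: 48663304557/268435456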